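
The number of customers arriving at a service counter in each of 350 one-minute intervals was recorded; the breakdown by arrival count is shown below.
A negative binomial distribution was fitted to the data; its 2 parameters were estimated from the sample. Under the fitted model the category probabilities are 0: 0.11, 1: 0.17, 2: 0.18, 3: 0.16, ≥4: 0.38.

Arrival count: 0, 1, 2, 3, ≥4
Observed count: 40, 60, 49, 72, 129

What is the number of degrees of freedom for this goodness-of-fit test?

There are k = 5 categories and 2 parameters estimated from the data, so df = 5 − 1 − 2 = 2.

2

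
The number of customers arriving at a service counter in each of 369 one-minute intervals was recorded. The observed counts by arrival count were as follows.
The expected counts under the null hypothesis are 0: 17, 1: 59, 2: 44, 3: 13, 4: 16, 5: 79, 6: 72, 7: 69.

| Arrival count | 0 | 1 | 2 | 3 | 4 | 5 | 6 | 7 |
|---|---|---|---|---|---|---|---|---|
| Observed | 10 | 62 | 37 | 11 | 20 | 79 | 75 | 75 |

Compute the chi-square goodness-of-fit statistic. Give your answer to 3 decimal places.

cat         O        E   (O−E)²/E
0          10       17     2.8824
1          62       59     0.1525
2          37       44     1.1136
3          11       13     0.3077
4          20       16     1.0000
5          79       79     0.0000
6          75       72     0.1250
7          75       69     0.5217
Sum = 6.103

6.103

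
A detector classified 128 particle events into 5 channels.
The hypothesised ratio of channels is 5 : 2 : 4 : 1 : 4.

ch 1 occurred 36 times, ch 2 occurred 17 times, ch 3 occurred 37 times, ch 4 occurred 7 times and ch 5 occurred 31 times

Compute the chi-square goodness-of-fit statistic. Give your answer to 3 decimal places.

1.400

Ratio total = 16. Expected counts: 128×5/16 = 40, 128×2/16 = 16, 128×4/16 = 32, 128×1/16 = 8, 128×4/16 = 32.
cat         O        E   (O−E)²/E
ch 1       36       40     0.4000
ch 2       17       16     0.0625
ch 3       37       32     0.7813
ch 4        7        8     0.1250
ch 5       31       32     0.0313
Sum = 1.400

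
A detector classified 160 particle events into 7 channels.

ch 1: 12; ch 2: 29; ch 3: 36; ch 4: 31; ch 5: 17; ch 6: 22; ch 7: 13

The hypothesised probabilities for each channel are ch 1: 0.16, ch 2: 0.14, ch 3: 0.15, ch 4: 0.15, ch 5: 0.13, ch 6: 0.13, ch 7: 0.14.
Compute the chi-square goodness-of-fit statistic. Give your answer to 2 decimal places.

21.92

Expected counts E_i = n·p_i: 160×0.16 = 25.6, 160×0.14 = 22.4, 160×0.15 = 24, 160×0.15 = 24, 160×0.13 = 20.8, 160×0.13 = 20.8, 160×0.14 = 22.4.
ch 1: (12 − 25.6)²/25.6 = 184.96/25.6 = 7.225
ch 2: (29 − 22.4)²/22.4 = 43.56/22.4 = 1.945
ch 3: (36 − 24)²/24 = 144/24 = 6.000
ch 4: (31 − 24)²/24 = 49/24 = 2.042
ch 5: (17 − 20.8)²/20.8 = 14.44/20.8 = 0.694
ch 6: (22 − 20.8)²/20.8 = 1.44/20.8 = 0.069
ch 7: (13 − 22.4)²/22.4 = 88.36/22.4 = 3.945
Sum = 21.92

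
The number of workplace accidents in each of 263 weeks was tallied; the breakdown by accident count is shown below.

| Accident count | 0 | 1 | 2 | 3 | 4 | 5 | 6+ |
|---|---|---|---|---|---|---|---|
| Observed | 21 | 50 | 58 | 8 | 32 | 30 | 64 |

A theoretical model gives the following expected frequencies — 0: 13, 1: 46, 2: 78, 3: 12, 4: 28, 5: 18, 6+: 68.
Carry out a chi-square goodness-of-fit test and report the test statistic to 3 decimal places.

0: (21 − 13)²/13 = 64/13 = 4.9231
1: (50 − 46)²/46 = 16/46 = 0.3478
2: (58 − 78)²/78 = 400/78 = 5.1282
3: (8 − 12)²/12 = 16/12 = 1.3333
4: (32 − 28)²/28 = 16/28 = 0.5714
5: (30 − 18)²/18 = 144/18 = 8.0000
6+: (64 − 68)²/68 = 16/68 = 0.2353
Sum = 20.539

20.539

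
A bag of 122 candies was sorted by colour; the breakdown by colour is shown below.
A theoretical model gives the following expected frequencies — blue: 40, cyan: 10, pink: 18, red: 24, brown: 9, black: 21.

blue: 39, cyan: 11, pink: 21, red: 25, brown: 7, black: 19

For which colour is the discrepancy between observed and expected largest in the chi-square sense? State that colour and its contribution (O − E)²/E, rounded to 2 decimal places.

pink, 0.50

blue: (39 − 40)²/40 = 1/40 = 0.025
cyan: (11 − 10)²/10 = 1/10 = 0.100
pink: (21 − 18)²/18 = 9/18 = 0.500
red: (25 − 24)²/24 = 1/24 = 0.042
brown: (7 − 9)²/9 = 4/9 = 0.444
black: (19 − 21)²/21 = 4/21 = 0.190
The largest term is for pink: 0.50.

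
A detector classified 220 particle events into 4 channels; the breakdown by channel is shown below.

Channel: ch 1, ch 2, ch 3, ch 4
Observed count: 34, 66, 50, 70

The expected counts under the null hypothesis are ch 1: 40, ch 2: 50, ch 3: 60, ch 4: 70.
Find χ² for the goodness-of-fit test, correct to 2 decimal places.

7.69

ch 1: (34 − 40)²/40 = 36/40 = 0.900
ch 2: (66 − 50)²/50 = 256/50 = 5.120
ch 3: (50 − 60)²/60 = 100/60 = 1.667
ch 4: (70 − 70)²/70 = 0/70 = 0.000
Sum = 7.69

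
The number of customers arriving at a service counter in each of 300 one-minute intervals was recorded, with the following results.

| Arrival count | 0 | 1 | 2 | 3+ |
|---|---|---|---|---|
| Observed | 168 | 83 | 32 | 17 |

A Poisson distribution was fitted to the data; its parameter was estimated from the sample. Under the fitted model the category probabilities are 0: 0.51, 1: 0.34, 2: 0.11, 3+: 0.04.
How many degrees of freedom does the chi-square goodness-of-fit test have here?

2

There are k = 4 categories and 1 parameter estimated from the data, so df = 4 − 1 − 1 = 2.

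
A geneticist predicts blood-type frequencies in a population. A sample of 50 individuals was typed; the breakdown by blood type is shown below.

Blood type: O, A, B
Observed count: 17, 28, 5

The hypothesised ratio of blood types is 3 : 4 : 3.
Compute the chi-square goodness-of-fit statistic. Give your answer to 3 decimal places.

Ratio total = 10. Expected counts: 50×3/10 = 15, 50×4/10 = 20, 50×3/10 = 15.
O: (17 − 15)²/15 = 4/15 = 0.2667
A: (28 − 20)²/20 = 64/20 = 3.2000
B: (5 − 15)²/15 = 100/15 = 6.6667
Sum = 10.133

10.133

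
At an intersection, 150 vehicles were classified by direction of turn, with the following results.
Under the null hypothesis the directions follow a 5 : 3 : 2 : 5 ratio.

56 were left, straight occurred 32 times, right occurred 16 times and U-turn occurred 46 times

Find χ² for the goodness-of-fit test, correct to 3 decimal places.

Ratio total = 15. Expected counts: 150×5/15 = 50, 150×3/15 = 30, 150×2/15 = 20, 150×5/15 = 50.
χ² = (56−50)²/50 + (32−30)²/30 + (16−20)²/20 + (46−50)²/50
   = 0.7200 + 0.1333 + 0.8000 + 0.3200
Sum = 1.973

1.973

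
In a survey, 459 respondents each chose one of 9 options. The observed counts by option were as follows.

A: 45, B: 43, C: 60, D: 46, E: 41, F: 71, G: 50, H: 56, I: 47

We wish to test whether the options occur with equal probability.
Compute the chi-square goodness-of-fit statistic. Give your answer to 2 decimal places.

Under H₀ each category has probability 1/9, so each expected count is 459/9 = 51.
χ² = (45−51)²/51 + (43−51)²/51 + (60−51)²/51 + (46−51)²/51 + (41−51)²/51 + (71−51)²/51 + (50−51)²/51 + (56−51)²/51 + (47−51)²/51
   = 0.706 + 1.255 + 1.588 + 0.490 + 1.961 + 7.843 + 0.020 + 0.490 + 0.314
Sum = 14.67

14.67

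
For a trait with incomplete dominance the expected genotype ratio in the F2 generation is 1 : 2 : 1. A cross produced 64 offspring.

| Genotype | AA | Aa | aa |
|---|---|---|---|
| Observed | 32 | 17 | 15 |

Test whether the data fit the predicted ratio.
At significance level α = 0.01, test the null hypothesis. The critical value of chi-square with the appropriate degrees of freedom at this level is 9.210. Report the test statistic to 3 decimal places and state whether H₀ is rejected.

23.094; reject

Ratio total = 4. Expected counts: 64×1/4 = 16, 64×2/4 = 32, 64×1/4 = 16.
χ² = (32−16)²/16 + (17−32)²/32 + (15−16)²/16
   = 16.0000 + 7.0313 + 0.0625
Sum = 23.094
df = 2. Since 23.094 > 9.210, we reject H₀.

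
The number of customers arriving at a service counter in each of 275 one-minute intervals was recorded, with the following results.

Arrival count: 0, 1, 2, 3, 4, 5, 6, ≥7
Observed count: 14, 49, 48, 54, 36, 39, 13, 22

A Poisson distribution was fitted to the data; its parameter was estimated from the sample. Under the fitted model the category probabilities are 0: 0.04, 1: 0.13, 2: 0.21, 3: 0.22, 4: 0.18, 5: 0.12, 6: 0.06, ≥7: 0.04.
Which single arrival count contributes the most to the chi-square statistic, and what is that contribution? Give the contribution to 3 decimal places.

≥7, 11.000

Expected counts E_i = n·p_i: 275×0.04 = 11, 275×0.13 = 35.75, 275×0.21 = 57.75, 275×0.22 = 60.5, 275×0.18 = 49.5, 275×0.12 = 33, 275×0.06 = 16.5, 275×0.04 = 11.
cat         O        E   (O−E)²/E
0          14       11     0.8182
1          49    35.75     4.9108
2          48    57.75     1.6461
3          54     60.5     0.6983
4          36     49.5     3.6818
5          39       33     1.0909
6          13     16.5     0.7424
≥7         22       11    11.0000
The largest term is for ≥7: 11.000.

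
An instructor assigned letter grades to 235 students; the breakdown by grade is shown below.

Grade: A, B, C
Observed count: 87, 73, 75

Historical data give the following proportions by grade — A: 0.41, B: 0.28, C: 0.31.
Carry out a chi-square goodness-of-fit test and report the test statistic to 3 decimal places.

Expected counts E_i = n·p_i: 235×0.41 = 96.35, 235×0.28 = 65.8, 235×0.31 = 72.85.
cat         O        E   (O−E)²/E
A          87    96.35     0.9073
B          73     65.8     0.7878
C          75    72.85     0.0635
Sum = 1.759

1.759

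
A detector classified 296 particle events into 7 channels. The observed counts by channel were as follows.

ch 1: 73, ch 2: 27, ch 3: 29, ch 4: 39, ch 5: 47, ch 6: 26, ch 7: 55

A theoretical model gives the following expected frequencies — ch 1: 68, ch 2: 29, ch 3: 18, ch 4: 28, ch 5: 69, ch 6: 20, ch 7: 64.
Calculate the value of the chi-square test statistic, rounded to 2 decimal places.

21.63

ch 1: (73 − 68)²/68 = 25/68 = 0.368
ch 2: (27 − 29)²/29 = 4/29 = 0.138
ch 3: (29 − 18)²/18 = 121/18 = 6.722
ch 4: (39 − 28)²/28 = 121/28 = 4.321
ch 5: (47 − 69)²/69 = 484/69 = 7.014
ch 6: (26 − 20)²/20 = 36/20 = 1.800
ch 7: (55 − 64)²/64 = 81/64 = 1.266
Sum = 21.63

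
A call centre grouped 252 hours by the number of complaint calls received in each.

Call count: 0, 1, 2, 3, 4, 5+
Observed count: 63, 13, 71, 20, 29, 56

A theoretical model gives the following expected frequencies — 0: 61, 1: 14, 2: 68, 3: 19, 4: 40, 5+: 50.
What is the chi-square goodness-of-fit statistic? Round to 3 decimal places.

χ² = (63−61)²/61 + (13−14)²/14 + (71−68)²/68 + (20−19)²/19 + (29−40)²/40 + (56−50)²/50
   = 0.0656 + 0.0714 + 0.1324 + 0.0526 + 3.0250 + 0.7200
Sum = 4.067

4.067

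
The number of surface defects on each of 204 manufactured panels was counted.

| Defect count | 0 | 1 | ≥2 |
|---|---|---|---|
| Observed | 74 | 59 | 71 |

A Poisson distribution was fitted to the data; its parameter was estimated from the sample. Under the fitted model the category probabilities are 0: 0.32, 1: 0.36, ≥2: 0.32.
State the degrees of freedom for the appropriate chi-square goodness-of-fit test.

There are k = 3 categories and 1 parameter estimated from the data, so df = 3 − 1 − 1 = 1.

1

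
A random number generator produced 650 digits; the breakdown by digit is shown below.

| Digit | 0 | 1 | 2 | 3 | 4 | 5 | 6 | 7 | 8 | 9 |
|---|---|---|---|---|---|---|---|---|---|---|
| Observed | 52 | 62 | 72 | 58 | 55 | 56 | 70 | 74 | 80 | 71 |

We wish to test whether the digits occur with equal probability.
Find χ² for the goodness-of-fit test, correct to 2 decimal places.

12.68

Expected count for each of the 10 categories: 650/10 = 65.
χ² = (52−65)²/65 + (62−65)²/65 + (72−65)²/65 + (58−65)²/65 + (55−65)²/65 + (56−65)²/65 + (70−65)²/65 + (74−65)²/65 + (80−65)²/65 + (71−65)²/65
   = 2.600 + 0.138 + 0.754 + 0.754 + 1.538 + 1.246 + 0.385 + 1.246 + 3.462 + 0.554
Sum = 12.68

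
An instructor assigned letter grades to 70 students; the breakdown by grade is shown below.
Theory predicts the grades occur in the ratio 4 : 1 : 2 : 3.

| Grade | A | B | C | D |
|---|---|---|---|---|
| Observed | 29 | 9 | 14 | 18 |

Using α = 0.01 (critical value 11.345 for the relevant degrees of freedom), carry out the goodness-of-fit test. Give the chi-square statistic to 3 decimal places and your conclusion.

Ratio total = 10. Expected counts: 70×4/10 = 28, 70×1/10 = 7, 70×2/10 = 14, 70×3/10 = 21.
A: (29 − 28)²/28 = 1/28 = 0.0357
B: (9 − 7)²/7 = 4/7 = 0.5714
C: (14 − 14)²/14 = 0/14 = 0.0000
D: (18 − 21)²/21 = 9/21 = 0.4286
Sum = 1.036
df = 3. Since 1.036 < 11.345, we do not reject H₀.

1.036; do not reject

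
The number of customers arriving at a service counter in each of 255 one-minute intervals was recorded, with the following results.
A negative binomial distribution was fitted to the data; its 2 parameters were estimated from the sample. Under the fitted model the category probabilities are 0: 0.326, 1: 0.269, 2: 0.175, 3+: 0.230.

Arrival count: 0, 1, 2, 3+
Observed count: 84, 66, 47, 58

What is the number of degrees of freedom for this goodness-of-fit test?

There are k = 4 categories and 2 parameters estimated from the data, so df = 4 − 1 − 2 = 1.

1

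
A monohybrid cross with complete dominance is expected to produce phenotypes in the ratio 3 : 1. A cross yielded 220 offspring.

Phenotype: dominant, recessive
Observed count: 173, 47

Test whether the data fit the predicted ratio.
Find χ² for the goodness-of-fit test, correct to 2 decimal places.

1.55

Ratio total = 4. Expected counts: 220×3/4 = 165, 220×1/4 = 55.
cat            O        E   (O−E)²/E
dominant     173      165      0.388
recessive     47       55      1.164
Sum = 1.55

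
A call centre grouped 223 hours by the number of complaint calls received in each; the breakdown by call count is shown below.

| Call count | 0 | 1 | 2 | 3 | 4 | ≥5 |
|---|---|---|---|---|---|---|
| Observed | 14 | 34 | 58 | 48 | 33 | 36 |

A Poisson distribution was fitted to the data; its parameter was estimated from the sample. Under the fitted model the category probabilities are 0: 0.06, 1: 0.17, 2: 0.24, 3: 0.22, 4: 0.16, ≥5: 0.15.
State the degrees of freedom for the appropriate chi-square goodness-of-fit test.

There are k = 6 categories and 1 parameter estimated from the data, so df = 6 − 1 − 1 = 4.

4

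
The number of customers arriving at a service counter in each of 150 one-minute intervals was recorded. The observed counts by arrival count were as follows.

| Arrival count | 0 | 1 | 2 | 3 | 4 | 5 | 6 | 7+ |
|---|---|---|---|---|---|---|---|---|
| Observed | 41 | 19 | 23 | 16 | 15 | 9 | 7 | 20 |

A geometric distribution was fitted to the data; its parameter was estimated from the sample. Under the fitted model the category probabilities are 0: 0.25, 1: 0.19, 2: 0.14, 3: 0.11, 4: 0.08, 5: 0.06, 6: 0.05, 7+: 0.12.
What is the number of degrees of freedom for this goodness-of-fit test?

6

There are k = 8 categories and 1 parameter estimated from the data, so df = 8 − 1 − 1 = 6.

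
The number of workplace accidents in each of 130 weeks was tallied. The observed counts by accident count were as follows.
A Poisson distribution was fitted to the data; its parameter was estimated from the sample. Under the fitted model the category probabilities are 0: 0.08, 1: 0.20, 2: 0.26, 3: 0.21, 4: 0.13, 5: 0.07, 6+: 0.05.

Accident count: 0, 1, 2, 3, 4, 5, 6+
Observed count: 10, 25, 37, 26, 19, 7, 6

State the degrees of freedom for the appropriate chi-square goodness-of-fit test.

There are k = 7 categories and 1 parameter estimated from the data, so df = 7 − 1 − 1 = 5.

5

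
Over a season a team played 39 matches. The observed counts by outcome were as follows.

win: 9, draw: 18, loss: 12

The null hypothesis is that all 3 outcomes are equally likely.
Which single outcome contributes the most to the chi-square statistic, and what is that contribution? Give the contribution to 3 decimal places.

draw, 1.923

Expected count for each of the 3 categories: 39/3 = 13.
cat         O        E   (O−E)²/E
win         9       13     1.2308
draw       18       13     1.9231
loss       12       13     0.0769
The largest term is for draw: 1.923.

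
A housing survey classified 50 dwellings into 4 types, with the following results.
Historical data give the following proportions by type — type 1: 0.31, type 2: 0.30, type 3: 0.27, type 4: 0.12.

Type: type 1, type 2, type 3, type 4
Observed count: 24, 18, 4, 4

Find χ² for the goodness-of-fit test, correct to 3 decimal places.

Expected counts E_i = n·p_i: 50×0.31 = 15.5, 50×0.30 = 15, 50×0.27 = 13.5, 50×0.12 = 6.
cat         O        E   (O−E)²/E
type 1     24     15.5     4.6613
type 2     18       15     0.6000
type 3      4     13.5     6.6852
type 4      4        6     0.6667
Sum = 12.613

12.613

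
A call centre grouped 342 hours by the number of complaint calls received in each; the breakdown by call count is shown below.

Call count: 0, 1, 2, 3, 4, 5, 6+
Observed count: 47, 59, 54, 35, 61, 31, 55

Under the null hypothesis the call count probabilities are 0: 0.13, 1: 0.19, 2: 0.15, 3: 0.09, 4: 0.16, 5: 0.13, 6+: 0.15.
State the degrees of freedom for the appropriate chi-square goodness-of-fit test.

6

There are k = 7 categories and no parameters were estimated from the data, so df = 7 − 1 = 6.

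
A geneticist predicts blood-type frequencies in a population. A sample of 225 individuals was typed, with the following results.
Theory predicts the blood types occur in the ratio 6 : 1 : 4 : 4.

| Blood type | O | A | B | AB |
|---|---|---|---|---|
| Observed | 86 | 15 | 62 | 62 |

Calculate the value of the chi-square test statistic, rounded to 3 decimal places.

Ratio total = 15. Expected counts: 225×6/15 = 90, 225×1/15 = 15, 225×4/15 = 60, 225×4/15 = 60.
O: (86 − 90)²/90 = 16/90 = 0.1778
A: (15 − 15)²/15 = 0/15 = 0.0000
B: (62 − 60)²/60 = 4/60 = 0.0667
AB: (62 − 60)²/60 = 4/60 = 0.0667
Sum = 0.311

0.311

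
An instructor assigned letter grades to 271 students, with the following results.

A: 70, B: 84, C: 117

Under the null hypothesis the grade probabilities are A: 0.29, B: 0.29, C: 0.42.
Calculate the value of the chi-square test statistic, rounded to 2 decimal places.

1.40

Expected counts E_i = n·p_i: 271×0.29 = 78.59, 271×0.29 = 78.59, 271×0.42 = 113.82.
A: (70 − 78.59)²/78.59 = 73.7881/78.59 = 0.939
B: (84 − 78.59)²/78.59 = 29.2681/78.59 = 0.372
C: (117 − 113.82)²/113.82 = 10.1124/113.82 = 0.089
Sum = 1.40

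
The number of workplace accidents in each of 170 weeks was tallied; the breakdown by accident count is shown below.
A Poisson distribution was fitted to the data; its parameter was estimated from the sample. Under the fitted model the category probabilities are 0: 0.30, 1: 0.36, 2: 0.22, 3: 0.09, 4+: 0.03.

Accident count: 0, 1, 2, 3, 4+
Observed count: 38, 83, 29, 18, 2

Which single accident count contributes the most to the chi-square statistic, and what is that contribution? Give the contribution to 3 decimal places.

1, 7.765

Expected counts E_i = n·p_i: 170×0.30 = 51, 170×0.36 = 61.2, 170×0.22 = 37.4, 170×0.09 = 15.3, 170×0.03 = 5.1.
χ² = (38−51)²/51 + (83−61.2)²/61.2 + (29−37.4)²/37.4 + (18−15.3)²/15.3 + (2−5.1)²/5.1
   = 3.3137 + 7.7654 + 1.8866 + 0.4765 + 1.8843
The largest term is for 1: 7.765.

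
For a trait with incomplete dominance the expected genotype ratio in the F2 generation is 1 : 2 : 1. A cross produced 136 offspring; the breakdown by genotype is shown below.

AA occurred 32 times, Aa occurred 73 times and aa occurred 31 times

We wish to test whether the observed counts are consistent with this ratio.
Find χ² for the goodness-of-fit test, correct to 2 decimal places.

0.75

Ratio total = 4. Expected counts: 136×1/4 = 34, 136×2/4 = 68, 136×1/4 = 34.
AA: (32 − 34)²/34 = 4/34 = 0.118
Aa: (73 − 68)²/68 = 25/68 = 0.368
aa: (31 − 34)²/34 = 9/34 = 0.265
Sum = 0.75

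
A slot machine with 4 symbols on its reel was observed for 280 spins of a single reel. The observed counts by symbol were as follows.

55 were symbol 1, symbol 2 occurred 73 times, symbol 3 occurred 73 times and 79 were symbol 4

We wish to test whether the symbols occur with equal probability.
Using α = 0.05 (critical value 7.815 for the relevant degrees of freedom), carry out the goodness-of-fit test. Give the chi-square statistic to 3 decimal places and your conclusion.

Under H₀ each category has probability 1/4, so each expected count is 280/4 = 70.
cat           O        E   (O−E)²/E
symbol 1     55       70     3.2143
symbol 2     73       70     0.1286
symbol 3     73       70     0.1286
symbol 4     79       70     1.1571
Sum = 4.629
df = 3. Since 4.629 < 7.815, we do not reject H₀.

4.629; do not reject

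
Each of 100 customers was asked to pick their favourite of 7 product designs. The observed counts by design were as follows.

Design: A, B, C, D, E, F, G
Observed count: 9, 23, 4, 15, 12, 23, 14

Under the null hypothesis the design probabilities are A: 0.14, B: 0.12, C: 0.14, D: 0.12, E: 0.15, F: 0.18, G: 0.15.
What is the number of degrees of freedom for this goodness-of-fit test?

There are k = 7 categories and no parameters were estimated from the data, so df = 7 − 1 = 6.

6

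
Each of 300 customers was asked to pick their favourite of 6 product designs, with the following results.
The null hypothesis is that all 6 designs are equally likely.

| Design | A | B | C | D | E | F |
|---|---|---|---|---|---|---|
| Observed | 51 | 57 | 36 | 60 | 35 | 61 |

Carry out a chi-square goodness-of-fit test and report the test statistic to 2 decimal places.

13.84

Under H₀ each category has probability 1/6, so each expected count is 300/6 = 50.
cat         O        E   (O−E)²/E
A          51       50      0.020
B          57       50      0.980
C          36       50      3.920
D          60       50      2.000
E          35       50      4.500
F          61       50      2.420
Sum = 13.84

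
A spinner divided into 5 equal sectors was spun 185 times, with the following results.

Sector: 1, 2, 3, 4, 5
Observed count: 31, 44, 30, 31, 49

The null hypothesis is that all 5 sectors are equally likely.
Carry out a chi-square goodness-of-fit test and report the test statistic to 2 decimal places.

8.49

Expected count for each of the 5 categories: 185/5 = 37.
cat         O        E   (O−E)²/E
1          31       37      0.973
2          44       37      1.324
3          30       37      1.324
4          31       37      0.973
5          49       37      3.892
Sum = 8.49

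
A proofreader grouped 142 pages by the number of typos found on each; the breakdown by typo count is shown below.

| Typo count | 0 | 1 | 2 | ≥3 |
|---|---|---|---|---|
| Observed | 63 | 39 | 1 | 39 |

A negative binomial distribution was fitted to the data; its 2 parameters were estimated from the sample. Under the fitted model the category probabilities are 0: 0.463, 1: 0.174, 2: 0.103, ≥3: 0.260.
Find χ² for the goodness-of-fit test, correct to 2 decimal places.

Expected counts E_i = n·p_i: 142×0.463 = 65.746, 142×0.174 = 24.708, 142×0.103 = 14.626, 142×0.260 = 36.92.
cat         O        E   (O−E)²/E
0          63   65.746      0.115
1          39   24.708      8.267
2           1   14.626     12.694
≥3         39    36.92      0.117
Sum = 21.19

21.19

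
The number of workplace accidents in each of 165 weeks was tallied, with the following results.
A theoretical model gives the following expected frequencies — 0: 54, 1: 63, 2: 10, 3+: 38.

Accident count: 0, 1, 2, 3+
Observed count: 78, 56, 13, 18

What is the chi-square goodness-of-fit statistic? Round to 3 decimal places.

22.871

0: (78 − 54)²/54 = 576/54 = 10.6667
1: (56 − 63)²/63 = 49/63 = 0.7778
2: (13 − 10)²/10 = 9/10 = 0.9000
3+: (18 − 38)²/38 = 400/38 = 10.5263
Sum = 22.871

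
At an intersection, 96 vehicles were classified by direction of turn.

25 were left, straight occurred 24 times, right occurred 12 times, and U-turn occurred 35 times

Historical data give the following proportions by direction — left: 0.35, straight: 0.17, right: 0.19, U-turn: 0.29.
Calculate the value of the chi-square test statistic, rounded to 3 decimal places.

9.791

Expected counts E_i = n·p_i: 96×0.35 = 33.6, 96×0.17 = 16.32, 96×0.19 = 18.24, 96×0.29 = 27.84.
χ² = (25−33.6)²/33.6 + (24−16.32)²/16.32 + (12−18.24)²/18.24 + (35−27.84)²/27.84
   = 2.2012 + 3.6141 + 2.1347 + 1.8414
Sum = 9.791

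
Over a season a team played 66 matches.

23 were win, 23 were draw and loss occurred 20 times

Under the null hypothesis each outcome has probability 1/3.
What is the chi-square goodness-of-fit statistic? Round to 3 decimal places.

0.273

Under H₀ each category has probability 1/3, so each expected count is 66/3 = 22.
win: (23 − 22)²/22 = 1/22 = 0.0455
draw: (23 − 22)²/22 = 1/22 = 0.0455
loss: (20 − 22)²/22 = 4/22 = 0.1818
Sum = 0.273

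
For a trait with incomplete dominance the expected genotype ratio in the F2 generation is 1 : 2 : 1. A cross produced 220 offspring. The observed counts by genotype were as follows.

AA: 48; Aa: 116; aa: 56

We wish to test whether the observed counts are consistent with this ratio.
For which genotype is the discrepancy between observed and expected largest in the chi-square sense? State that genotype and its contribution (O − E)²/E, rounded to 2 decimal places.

AA, 0.89

Ratio total = 4. Expected counts: 220×1/4 = 55, 220×2/4 = 110, 220×1/4 = 55.
AA: (48 − 55)²/55 = 49/55 = 0.891
Aa: (116 − 110)²/110 = 36/110 = 0.327
aa: (56 − 55)²/55 = 1/55 = 0.018
The largest term is for AA: 0.89.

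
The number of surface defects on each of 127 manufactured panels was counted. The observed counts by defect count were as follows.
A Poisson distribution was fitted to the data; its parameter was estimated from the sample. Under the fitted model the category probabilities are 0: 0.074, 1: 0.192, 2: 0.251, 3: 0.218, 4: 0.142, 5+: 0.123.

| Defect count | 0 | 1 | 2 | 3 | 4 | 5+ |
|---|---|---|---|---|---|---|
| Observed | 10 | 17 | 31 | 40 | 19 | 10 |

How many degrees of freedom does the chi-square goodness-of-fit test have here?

There are k = 6 categories and 1 parameter estimated from the data, so df = 6 − 1 − 1 = 4.

4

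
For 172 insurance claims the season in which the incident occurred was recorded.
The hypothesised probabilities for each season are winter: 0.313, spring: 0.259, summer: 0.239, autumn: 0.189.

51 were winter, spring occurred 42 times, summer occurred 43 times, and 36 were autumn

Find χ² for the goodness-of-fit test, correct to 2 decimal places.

0.76

Expected counts E_i = n·p_i: 172×0.313 = 53.836, 172×0.259 = 44.548, 172×0.239 = 41.108, 172×0.189 = 32.508.
cat         O        E   (O−E)²/E
winter     51   53.836      0.149
spring     42   44.548      0.146
summer     43   41.108      0.087
autumn     36   32.508      0.375
Sum = 0.76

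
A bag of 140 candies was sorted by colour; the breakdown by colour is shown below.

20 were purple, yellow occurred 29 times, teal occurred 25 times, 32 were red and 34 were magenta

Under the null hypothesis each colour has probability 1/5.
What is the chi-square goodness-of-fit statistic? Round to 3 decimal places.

Expected count for each of the 5 categories: 140/5 = 28.
cat          O        E   (O−E)²/E
purple      20       28     2.2857
yellow      29       28     0.0357
teal        25       28     0.3214
red         32       28     0.5714
magenta     34       28     1.2857
Sum = 4.500

4.500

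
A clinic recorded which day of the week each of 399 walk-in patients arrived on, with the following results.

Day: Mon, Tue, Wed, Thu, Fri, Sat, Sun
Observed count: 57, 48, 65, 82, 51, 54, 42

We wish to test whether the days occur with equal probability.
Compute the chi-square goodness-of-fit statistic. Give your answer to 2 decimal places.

18.25

Expected count for each of the 7 categories: 399/7 = 57.
Mon: (57 − 57)²/57 = 0/57 = 0.000
Tue: (48 − 57)²/57 = 81/57 = 1.421
Wed: (65 − 57)²/57 = 64/57 = 1.123
Thu: (82 − 57)²/57 = 625/57 = 10.965
Fri: (51 − 57)²/57 = 36/57 = 0.632
Sat: (54 − 57)²/57 = 9/57 = 0.158
Sun: (42 − 57)²/57 = 225/57 = 3.947
Sum = 18.25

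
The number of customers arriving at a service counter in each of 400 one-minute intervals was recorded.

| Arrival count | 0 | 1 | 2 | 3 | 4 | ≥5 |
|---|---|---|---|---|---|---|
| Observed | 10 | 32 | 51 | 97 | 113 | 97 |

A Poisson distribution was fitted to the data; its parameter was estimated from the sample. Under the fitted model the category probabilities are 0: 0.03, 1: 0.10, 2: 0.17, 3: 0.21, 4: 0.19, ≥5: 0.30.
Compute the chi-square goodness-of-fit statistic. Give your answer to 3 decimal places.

Expected counts E_i = n·p_i: 400×0.03 = 12, 400×0.10 = 40, 400×0.17 = 68, 400×0.21 = 84, 400×0.19 = 76, 400×0.30 = 120.
0: (10 − 12)²/12 = 4/12 = 0.3333
1: (32 − 40)²/40 = 64/40 = 1.6000
2: (51 − 68)²/68 = 289/68 = 4.2500
3: (97 − 84)²/84 = 169/84 = 2.0119
4: (113 − 76)²/76 = 1369/76 = 18.0132
≥5: (97 − 120)²/120 = 529/120 = 4.4083
Sum = 30.617

30.617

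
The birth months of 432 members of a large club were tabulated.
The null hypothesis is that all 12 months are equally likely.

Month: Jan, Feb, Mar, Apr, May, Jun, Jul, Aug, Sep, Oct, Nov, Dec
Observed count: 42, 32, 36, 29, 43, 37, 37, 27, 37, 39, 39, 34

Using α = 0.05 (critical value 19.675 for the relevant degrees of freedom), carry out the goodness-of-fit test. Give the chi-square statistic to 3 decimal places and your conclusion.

Expected count for each of the 12 categories: 432/12 = 36.
Jan: (42 − 36)²/36 = 36/36 = 1.0000
Feb: (32 − 36)²/36 = 16/36 = 0.4444
Mar: (36 − 36)²/36 = 0/36 = 0.0000
Apr: (29 − 36)²/36 = 49/36 = 1.3611
May: (43 − 36)²/36 = 49/36 = 1.3611
Jun: (37 − 36)²/36 = 1/36 = 0.0278
Jul: (37 − 36)²/36 = 1/36 = 0.0278
Aug: (27 − 36)²/36 = 81/36 = 2.2500
Sep: (37 − 36)²/36 = 1/36 = 0.0278
Oct: (39 − 36)²/36 = 9/36 = 0.2500
Nov: (39 − 36)²/36 = 9/36 = 0.2500
Dec: (34 − 36)²/36 = 4/36 = 0.1111
Sum = 7.111
df = 11. Since 7.111 < 19.675, we do not reject H₀.

7.111; do not reject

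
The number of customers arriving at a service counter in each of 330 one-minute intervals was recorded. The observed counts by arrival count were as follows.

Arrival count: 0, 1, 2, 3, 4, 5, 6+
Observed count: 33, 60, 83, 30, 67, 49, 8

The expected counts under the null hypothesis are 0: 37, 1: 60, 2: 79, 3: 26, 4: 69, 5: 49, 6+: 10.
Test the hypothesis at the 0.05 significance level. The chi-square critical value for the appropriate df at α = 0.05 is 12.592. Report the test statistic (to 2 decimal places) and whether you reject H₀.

1.71; do not reject

0: (33 − 37)²/37 = 16/37 = 0.432
1: (60 − 60)²/60 = 0/60 = 0.000
2: (83 − 79)²/79 = 16/79 = 0.203
3: (30 − 26)²/26 = 16/26 = 0.615
4: (67 − 69)²/69 = 4/69 = 0.058
5: (49 − 49)²/49 = 0/49 = 0.000
6+: (8 − 10)²/10 = 4/10 = 0.400
Sum = 1.71
df = 6. Since 1.71 < 12.592, we do not reject H₀.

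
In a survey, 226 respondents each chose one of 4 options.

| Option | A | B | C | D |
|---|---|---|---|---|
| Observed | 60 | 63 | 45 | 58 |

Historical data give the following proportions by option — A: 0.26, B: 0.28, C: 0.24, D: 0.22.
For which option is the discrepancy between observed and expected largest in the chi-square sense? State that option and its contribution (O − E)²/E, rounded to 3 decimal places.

C, 1.574

Expected counts E_i = n·p_i: 226×0.26 = 58.76, 226×0.28 = 63.28, 226×0.24 = 54.24, 226×0.22 = 49.72.
A: (60 − 58.76)²/58.76 = 1.5376/58.76 = 0.0262
B: (63 − 63.28)²/63.28 = 0.0784/63.28 = 0.0012
C: (45 − 54.24)²/54.24 = 85.3776/54.24 = 1.5741
D: (58 − 49.72)²/49.72 = 68.5584/49.72 = 1.3789
The largest term is for C: 1.574.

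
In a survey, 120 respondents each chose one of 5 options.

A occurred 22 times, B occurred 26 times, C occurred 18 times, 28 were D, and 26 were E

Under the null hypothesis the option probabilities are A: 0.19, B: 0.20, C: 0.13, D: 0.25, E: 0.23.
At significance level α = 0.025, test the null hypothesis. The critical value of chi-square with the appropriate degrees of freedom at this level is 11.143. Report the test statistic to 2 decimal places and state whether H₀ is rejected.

Expected counts E_i = n·p_i: 120×0.19 = 22.8, 120×0.20 = 24, 120×0.13 = 15.6, 120×0.25 = 30, 120×0.23 = 27.6.
A: (22 − 22.8)²/22.8 = 0.64/22.8 = 0.028
B: (26 − 24)²/24 = 4/24 = 0.167
C: (18 − 15.6)²/15.6 = 5.76/15.6 = 0.369
D: (28 − 30)²/30 = 4/30 = 0.133
E: (26 − 27.6)²/27.6 = 2.56/27.6 = 0.093
Sum = 0.79
df = 4. Since 0.79 < 11.143, we do not reject H₀.

0.79; do not reject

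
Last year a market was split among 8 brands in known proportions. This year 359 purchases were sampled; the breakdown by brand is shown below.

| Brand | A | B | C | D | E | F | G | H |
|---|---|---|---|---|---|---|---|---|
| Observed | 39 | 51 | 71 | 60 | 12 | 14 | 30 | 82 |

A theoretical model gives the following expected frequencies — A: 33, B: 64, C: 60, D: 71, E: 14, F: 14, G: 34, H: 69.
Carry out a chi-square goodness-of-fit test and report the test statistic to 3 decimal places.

A: (39 − 33)²/33 = 36/33 = 1.0909
B: (51 − 64)²/64 = 169/64 = 2.6406
C: (71 − 60)²/60 = 121/60 = 2.0167
D: (60 − 71)²/71 = 121/71 = 1.7042
E: (12 − 14)²/14 = 4/14 = 0.2857
F: (14 − 14)²/14 = 0/14 = 0.0000
G: (30 − 34)²/34 = 16/34 = 0.4706
H: (82 − 69)²/69 = 169/69 = 2.4493
Sum = 10.658

10.658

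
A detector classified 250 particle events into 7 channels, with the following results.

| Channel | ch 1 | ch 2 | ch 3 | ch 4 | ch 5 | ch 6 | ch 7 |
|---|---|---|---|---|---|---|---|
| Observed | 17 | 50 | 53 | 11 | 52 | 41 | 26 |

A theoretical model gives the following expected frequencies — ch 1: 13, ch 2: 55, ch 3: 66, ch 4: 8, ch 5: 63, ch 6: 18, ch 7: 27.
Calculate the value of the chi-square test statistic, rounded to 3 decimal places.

36.717

ch 1: (17 − 13)²/13 = 16/13 = 1.2308
ch 2: (50 − 55)²/55 = 25/55 = 0.4545
ch 3: (53 − 66)²/66 = 169/66 = 2.5606
ch 4: (11 − 8)²/8 = 9/8 = 1.1250
ch 5: (52 − 63)²/63 = 121/63 = 1.9206
ch 6: (41 − 18)²/18 = 529/18 = 29.3889
ch 7: (26 − 27)²/27 = 1/27 = 0.0370
Sum = 36.717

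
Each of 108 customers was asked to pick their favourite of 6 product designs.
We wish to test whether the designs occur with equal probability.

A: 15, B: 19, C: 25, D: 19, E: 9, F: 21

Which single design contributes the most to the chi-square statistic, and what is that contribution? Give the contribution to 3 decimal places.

Under H₀ each category has probability 1/6, so each expected count is 108/6 = 18.
cat         O        E   (O−E)²/E
A          15       18     0.5000
B          19       18     0.0556
C          25       18     2.7222
D          19       18     0.0556
E           9       18     4.5000
F          21       18     0.5000
The largest term is for E: 4.500.

E, 4.500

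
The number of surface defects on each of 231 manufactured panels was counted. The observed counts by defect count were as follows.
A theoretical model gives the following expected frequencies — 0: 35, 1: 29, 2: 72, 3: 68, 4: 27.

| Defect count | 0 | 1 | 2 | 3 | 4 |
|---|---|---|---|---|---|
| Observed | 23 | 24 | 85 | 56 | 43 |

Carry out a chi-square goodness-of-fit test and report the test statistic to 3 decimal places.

18.923

0: (23 − 35)²/35 = 144/35 = 4.1143
1: (24 − 29)²/29 = 25/29 = 0.8621
2: (85 − 72)²/72 = 169/72 = 2.3472
3: (56 − 68)²/68 = 144/68 = 2.1176
4: (43 − 27)²/27 = 256/27 = 9.4815
Sum = 18.923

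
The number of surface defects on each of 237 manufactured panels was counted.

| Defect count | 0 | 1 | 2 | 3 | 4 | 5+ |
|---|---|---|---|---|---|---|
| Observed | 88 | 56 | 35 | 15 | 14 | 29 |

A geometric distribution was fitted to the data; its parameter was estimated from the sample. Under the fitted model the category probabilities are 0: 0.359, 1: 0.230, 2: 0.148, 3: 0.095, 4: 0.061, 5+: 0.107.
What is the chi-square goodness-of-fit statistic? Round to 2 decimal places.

Expected counts E_i = n·p_i: 237×0.359 = 85.083, 237×0.230 = 54.51, 237×0.148 = 35.076, 237×0.095 = 22.515, 237×0.061 = 14.457, 237×0.107 = 25.359.
0: (88 − 85.083)²/85.083 = 8.508889/85.083 = 0.100
1: (56 − 54.51)²/54.51 = 2.2201/54.51 = 0.041
2: (35 − 35.076)²/35.076 = 0.005776/35.076 = 0.000
3: (15 − 22.515)²/22.515 = 56.475225/22.515 = 2.508
4: (14 − 14.457)²/14.457 = 0.208849/14.457 = 0.014
5+: (29 − 25.359)²/25.359 = 13.256881/25.359 = 0.523
Sum = 3.19

3.19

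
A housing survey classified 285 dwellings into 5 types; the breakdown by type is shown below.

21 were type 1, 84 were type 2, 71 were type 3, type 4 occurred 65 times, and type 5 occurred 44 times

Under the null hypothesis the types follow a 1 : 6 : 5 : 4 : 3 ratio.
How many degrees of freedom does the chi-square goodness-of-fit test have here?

There are k = 5 categories and no parameters were estimated from the data, so df = 5 − 1 = 4.

4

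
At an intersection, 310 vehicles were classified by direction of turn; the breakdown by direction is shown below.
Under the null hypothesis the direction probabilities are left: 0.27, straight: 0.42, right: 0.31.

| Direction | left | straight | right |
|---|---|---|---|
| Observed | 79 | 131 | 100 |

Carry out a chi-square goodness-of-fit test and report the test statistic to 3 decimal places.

0.427

Expected counts E_i = n·p_i: 310×0.27 = 83.7, 310×0.42 = 130.2, 310×0.31 = 96.1.
left: (79 − 83.7)²/83.7 = 22.09/83.7 = 0.2639
straight: (131 − 130.2)²/130.2 = 0.64/130.2 = 0.0049
right: (100 − 96.1)²/96.1 = 15.21/96.1 = 0.1583
Sum = 0.427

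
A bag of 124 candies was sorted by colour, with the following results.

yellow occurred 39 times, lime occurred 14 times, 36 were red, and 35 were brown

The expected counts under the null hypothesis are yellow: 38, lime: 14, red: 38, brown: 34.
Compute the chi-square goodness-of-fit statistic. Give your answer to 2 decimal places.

χ² = (39−38)²/38 + (14−14)²/14 + (36−38)²/38 + (35−34)²/34
   = 0.026 + 0.000 + 0.105 + 0.029
Sum = 0.16

0.16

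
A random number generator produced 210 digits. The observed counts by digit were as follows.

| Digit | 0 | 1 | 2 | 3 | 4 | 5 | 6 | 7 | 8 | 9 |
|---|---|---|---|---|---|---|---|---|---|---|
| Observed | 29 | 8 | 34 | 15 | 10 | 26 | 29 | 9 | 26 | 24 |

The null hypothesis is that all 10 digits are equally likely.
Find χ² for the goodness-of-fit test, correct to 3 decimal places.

39.333

Under H₀ each category has probability 1/10, so each expected count is 210/10 = 21.
cat         O        E   (O−E)²/E
0          29       21     3.0476
1           8       21     8.0476
2          34       21     8.0476
3          15       21     1.7143
4          10       21     5.7619
5          26       21     1.1905
6          29       21     3.0476
7           9       21     6.8571
8          26       21     1.1905
9          24       21     0.4286
Sum = 39.333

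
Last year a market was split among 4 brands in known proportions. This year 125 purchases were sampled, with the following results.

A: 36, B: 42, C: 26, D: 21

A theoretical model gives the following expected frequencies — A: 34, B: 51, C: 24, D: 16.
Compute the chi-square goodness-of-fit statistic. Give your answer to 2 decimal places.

3.44

cat         O        E   (O−E)²/E
A          36       34      0.118
B          42       51      1.588
C          26       24      0.167
D          21       16      1.563
Sum = 3.44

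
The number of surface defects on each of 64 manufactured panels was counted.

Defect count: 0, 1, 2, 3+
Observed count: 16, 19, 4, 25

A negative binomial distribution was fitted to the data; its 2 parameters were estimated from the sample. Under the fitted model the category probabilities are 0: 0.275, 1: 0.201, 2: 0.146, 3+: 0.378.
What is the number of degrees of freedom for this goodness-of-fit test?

There are k = 4 categories and 2 parameters estimated from the data, so df = 4 − 1 − 2 = 1.

1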